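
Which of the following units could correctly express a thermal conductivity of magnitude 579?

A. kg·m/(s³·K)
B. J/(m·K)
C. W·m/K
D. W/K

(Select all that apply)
A

thermal conductivity has SI base units: kg * m / (s^3 * K)

Checking each option against kg * m / (s^3 * K):
  A. kg·m/(s³·K): ✓ matches
  B. J/(m·K): ✗ does not match
  C. W·m/K: ✗ does not match
  D. W/K: ✗ does not match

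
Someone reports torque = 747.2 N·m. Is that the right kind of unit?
Yes

torque has SI base units: kg * m^2 / s^2
N·m reduces to the same SI base units, so it is a valid unit for torque.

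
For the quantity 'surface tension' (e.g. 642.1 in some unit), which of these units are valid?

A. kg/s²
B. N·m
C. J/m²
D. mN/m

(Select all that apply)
A, C, D

surface tension has SI base units: kg / s^2

Checking each option against kg / s^2:
  A. kg/s²: ✓ matches
  B. N·m: ✗ does not match
  C. J/m²: ✓ matches
  D. mN/m: ✓ matches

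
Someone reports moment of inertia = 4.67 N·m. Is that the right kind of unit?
No

moment of inertia has SI base units: kg * m^2
N·m does NOT reduce to kg * m^2; a valid unit for moment of inertia would be e.g. kg·m².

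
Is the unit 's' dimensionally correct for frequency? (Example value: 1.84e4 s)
No

frequency has SI base units: 1 / s
s does NOT reduce to 1 / s; a valid unit for frequency would be e.g. Hz.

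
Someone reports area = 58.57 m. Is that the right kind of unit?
No

area has SI base units: m^2
m does NOT reduce to m^2; a valid unit for area would be e.g. m².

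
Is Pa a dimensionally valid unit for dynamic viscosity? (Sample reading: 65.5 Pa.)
No

dynamic viscosity has SI base units: kg / (m * s)
Pa does NOT reduce to kg / (m * s); a valid unit for dynamic viscosity would be e.g. Pa·s.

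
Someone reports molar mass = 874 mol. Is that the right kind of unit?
No

molar mass has SI base units: kg / mol
mol does NOT reduce to kg / mol; a valid unit for molar mass would be e.g. kg/mol.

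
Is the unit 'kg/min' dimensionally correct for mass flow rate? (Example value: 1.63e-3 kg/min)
Yes

mass flow rate has SI base units: kg / s
kg/min reduces to the same SI base units, so it is a valid unit for mass flow rate.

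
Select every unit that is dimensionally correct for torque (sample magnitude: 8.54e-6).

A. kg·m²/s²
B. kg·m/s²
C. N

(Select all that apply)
A

torque has SI base units: kg * m^2 / s^2

Checking each option against kg * m^2 / s^2:
  A. kg·m²/s²: ✓ matches
  B. kg·m/s²: ✗ does not match
  C. N: ✗ does not match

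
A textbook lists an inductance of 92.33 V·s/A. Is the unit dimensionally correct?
Yes

inductance has SI base units: kg * m^2 / (A^2 * s^2)
V·s/A reduces to the same SI base units, so it is a valid unit for inductance.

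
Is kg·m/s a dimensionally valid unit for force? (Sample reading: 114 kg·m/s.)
No

force has SI base units: kg * m / s^2
kg·m/s does NOT reduce to kg * m / s^2; a valid unit for force would be e.g. N.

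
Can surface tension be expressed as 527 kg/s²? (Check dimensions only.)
Yes

surface tension has SI base units: kg / s^2
kg/s² reduces to the same SI base units, so it is a valid unit for surface tension.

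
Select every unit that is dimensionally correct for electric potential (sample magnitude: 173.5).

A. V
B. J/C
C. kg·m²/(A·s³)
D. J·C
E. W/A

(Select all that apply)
A, B, C, E

electric potential has SI base units: kg * m^2 / (A * s^3)

Checking each option against kg * m^2 / (A * s^3):
  A. V: ✓ matches
  B. J/C: ✓ matches
  C. kg·m²/(A·s³): ✓ matches
  D. J·C: ✗ does not match
  E. W/A: ✓ matches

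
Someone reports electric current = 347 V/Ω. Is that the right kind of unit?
Yes

electric current has SI base units: A
V/Ω reduces to the same SI base units, so it is a valid unit for electric current.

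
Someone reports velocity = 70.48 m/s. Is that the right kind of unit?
Yes

velocity has SI base units: m / s
m/s reduces to the same SI base units, so it is a valid unit for velocity.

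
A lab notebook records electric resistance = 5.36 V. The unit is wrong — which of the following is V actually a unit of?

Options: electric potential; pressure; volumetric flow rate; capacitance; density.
electric potential

electric resistance should have units dimensionally equivalent to kg * m^2 / (A^2 * s^3) (e.g. Ω).
The given unit 'V' reduces to kg * m^2 / (A * s^3). Of the listed options, that is the dimensionality of electric potential.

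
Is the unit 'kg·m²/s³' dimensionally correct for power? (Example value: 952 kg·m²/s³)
Yes

power has SI base units: kg * m^2 / s^3
kg·m²/s³ reduces to the same SI base units, so it is a valid unit for power.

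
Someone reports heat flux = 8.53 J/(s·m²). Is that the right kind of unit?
Yes

heat flux has SI base units: kg / s^3
J/(s·m²) reduces to the same SI base units, so it is a valid unit for heat flux.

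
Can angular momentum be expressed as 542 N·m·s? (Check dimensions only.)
Yes

angular momentum has SI base units: kg * m^2 / s
N·m·s reduces to the same SI base units, so it is a valid unit for angular momentum.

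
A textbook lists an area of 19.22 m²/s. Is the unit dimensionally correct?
No

area has SI base units: m^2
m²/s does NOT reduce to m^2; a valid unit for area would be e.g. m².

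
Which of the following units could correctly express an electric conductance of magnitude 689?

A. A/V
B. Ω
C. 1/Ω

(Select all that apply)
A, C

electric conductance has SI base units: A^2 * s^3 / (kg * m^2)

Checking each option against A^2 * s^3 / (kg * m^2):
  A. A/V: ✓ matches
  B. Ω: ✗ does not match
  C. 1/Ω: ✓ matches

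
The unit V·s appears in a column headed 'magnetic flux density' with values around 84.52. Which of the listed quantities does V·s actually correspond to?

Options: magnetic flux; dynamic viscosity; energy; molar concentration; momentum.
magnetic flux

magnetic flux density should have units dimensionally equivalent to kg / (A * s^2) (e.g. T).
The given unit 'V·s' reduces to kg * m^2 / (A * s^2). Of the listed options, that is the dimensionality of magnetic flux.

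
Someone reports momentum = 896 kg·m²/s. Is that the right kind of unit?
No

momentum has SI base units: kg * m / s
kg·m²/s does NOT reduce to kg * m / s; a valid unit for momentum would be e.g. kg·m/s.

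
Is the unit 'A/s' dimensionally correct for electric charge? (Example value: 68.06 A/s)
No

electric charge has SI base units: A * s
A/s does NOT reduce to A * s; a valid unit for electric charge would be e.g. C.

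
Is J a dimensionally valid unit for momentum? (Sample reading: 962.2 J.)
No

momentum has SI base units: kg * m / s
J does NOT reduce to kg * m / s; a valid unit for momentum would be e.g. kg·m/s.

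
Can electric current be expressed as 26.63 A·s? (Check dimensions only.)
No

electric current has SI base units: A
A·s does NOT reduce to A; a valid unit for electric current would be e.g. A.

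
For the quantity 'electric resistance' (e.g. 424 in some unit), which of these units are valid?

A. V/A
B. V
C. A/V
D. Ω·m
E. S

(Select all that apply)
A

electric resistance has SI base units: kg * m^2 / (A^2 * s^3)

Checking each option against kg * m^2 / (A^2 * s^3):
  A. V/A: ✓ matches
  B. V: ✗ does not match
  C. A/V: ✗ does not match
  D. Ω·m: ✗ does not match
  E. S: ✗ does not match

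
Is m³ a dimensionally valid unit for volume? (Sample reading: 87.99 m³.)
Yes

volume has SI base units: m^3
m³ reduces to the same SI base units, so it is a valid unit for volume.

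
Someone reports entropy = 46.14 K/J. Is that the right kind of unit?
No

entropy has SI base units: kg * m^2 / (s^2 * K)
K/J does NOT reduce to kg * m^2 / (s^2 * K); a valid unit for entropy would be e.g. J/K.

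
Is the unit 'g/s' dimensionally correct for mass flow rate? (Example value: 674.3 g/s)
Yes

mass flow rate has SI base units: kg / s
g/s reduces to the same SI base units, so it is a valid unit for mass flow rate.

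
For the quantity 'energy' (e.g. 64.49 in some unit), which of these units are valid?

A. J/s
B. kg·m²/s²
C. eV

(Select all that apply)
B, C

energy has SI base units: kg * m^2 / s^2

Checking each option against kg * m^2 / s^2:
  A. J/s: ✗ does not match
  B. kg·m²/s²: ✓ matches
  C. eV: ✓ matches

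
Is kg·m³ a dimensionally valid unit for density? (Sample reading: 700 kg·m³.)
No

density has SI base units: kg / m^3
kg·m³ does NOT reduce to kg / m^3; a valid unit for density would be e.g. kg/m³.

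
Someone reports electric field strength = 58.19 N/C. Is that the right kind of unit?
Yes

electric field strength has SI base units: kg * m / (A * s^3)
N/C reduces to the same SI base units, so it is a valid unit for electric field strength.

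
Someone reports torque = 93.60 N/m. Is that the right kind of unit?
No

torque has SI base units: kg * m^2 / s^2
N/m does NOT reduce to kg * m^2 / s^2; a valid unit for torque would be e.g. N·m.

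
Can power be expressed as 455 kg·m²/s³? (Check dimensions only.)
Yes

power has SI base units: kg * m^2 / s^3
kg·m²/s³ reduces to the same SI base units, so it is a valid unit for power.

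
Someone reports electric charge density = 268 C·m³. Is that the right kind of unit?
No

electric charge density has SI base units: A * s / m^3
C·m³ does NOT reduce to A * s / m^3; a valid unit for electric charge density would be e.g. C/m³.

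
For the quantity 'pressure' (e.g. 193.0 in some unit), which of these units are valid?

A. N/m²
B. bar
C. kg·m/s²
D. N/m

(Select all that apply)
A, B

pressure has SI base units: kg / (m * s^2)

Checking each option against kg / (m * s^2):
  A. N/m²: ✓ matches
  B. bar: ✓ matches
  C. kg·m/s²: ✗ does not match
  D. N/m: ✗ does not match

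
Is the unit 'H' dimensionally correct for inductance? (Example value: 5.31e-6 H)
Yes

inductance has SI base units: kg * m^2 / (A^2 * s^2)
H reduces to the same SI base units, so it is a valid unit for inductance.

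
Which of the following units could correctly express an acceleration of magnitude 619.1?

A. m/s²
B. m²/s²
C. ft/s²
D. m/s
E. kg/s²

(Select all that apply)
A, C

acceleration has SI base units: m / s^2

Checking each option against m / s^2:
  A. m/s²: ✓ matches
  B. m²/s²: ✗ does not match
  C. ft/s²: ✓ matches
  D. m/s: ✗ does not match
  E. kg/s²: ✗ does not match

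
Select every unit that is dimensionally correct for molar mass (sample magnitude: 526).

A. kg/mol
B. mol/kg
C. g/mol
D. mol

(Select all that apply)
A, C

molar mass has SI base units: kg / mol

Checking each option against kg / mol:
  A. kg/mol: ✓ matches
  B. mol/kg: ✗ does not match
  C. g/mol: ✓ matches
  D. mol: ✗ does not match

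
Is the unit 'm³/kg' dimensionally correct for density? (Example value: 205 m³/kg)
No

density has SI base units: kg / m^3
m³/kg does NOT reduce to kg / m^3; a valid unit for density would be e.g. kg/m³.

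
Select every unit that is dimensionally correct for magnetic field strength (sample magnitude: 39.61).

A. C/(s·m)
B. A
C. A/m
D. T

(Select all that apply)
A, C

magnetic field strength has SI base units: A / m

Checking each option against A / m:
  A. C/(s·m): ✓ matches
  B. A: ✗ does not match
  C. A/m: ✓ matches
  D. T: ✗ does not match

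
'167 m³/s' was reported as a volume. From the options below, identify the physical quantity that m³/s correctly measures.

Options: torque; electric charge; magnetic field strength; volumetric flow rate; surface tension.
volumetric flow rate

volume should have units dimensionally equivalent to m^3 (e.g. m³).
The given unit 'm³/s' reduces to m^3 / s. Of the listed options, that is the dimensionality of volumetric flow rate.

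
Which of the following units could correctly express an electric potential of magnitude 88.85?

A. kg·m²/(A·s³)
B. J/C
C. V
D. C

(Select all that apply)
A, B, C

electric potential has SI base units: kg * m^2 / (A * s^3)

Checking each option against kg * m^2 / (A * s^3):
  A. kg·m²/(A·s³): ✓ matches
  B. J/C: ✓ matches
  C. V: ✓ matches
  D. C: ✗ does not match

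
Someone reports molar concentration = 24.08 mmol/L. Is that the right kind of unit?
Yes

molar concentration has SI base units: mol / m^3
mmol/L reduces to the same SI base units, so it is a valid unit for molar concentration.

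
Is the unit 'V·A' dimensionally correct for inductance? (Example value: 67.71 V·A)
No

inductance has SI base units: kg * m^2 / (A^2 * s^2)
V·A does NOT reduce to kg * m^2 / (A^2 * s^2); a valid unit for inductance would be e.g. H.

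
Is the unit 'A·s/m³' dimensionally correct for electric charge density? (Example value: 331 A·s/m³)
Yes

electric charge density has SI base units: A * s / m^3
A·s/m³ reduces to the same SI base units, so it is a valid unit for electric charge density.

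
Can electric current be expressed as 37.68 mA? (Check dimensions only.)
Yes

electric current has SI base units: A
mA reduces to the same SI base units, so it is a valid unit for electric current.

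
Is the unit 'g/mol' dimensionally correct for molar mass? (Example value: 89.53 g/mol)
Yes

molar mass has SI base units: kg / mol
g/mol reduces to the same SI base units, so it is a valid unit for molar mass.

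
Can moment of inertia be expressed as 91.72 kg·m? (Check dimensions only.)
No

moment of inertia has SI base units: kg * m^2
kg·m does NOT reduce to kg * m^2; a valid unit for moment of inertia would be e.g. kg·m².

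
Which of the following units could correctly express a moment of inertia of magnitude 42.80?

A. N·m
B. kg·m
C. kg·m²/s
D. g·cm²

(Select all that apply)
D

moment of inertia has SI base units: kg * m^2

Checking each option against kg * m^2:
  A. N·m: ✗ does not match
  B. kg·m: ✗ does not match
  C. kg·m²/s: ✗ does not match
  D. g·cm²: ✓ matches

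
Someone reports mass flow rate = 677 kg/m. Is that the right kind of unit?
No

mass flow rate has SI base units: kg / s
kg/m does NOT reduce to kg / s; a valid unit for mass flow rate would be e.g. kg/s.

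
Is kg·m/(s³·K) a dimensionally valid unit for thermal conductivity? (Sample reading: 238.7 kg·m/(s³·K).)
Yes

thermal conductivity has SI base units: kg * m / (s^3 * K)
kg·m/(s³·K) reduces to the same SI base units, so it is a valid unit for thermal conductivity.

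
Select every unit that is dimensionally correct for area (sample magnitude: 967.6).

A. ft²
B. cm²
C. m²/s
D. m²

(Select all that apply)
A, B, D

area has SI base units: m^2

Checking each option against m^2:
  A. ft²: ✓ matches
  B. cm²: ✓ matches
  C. m²/s: ✗ does not match
  D. m²: ✓ matches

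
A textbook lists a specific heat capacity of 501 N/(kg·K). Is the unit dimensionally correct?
No

specific heat capacity has SI base units: m^2 / (s^2 * K)
N/(kg·K) does NOT reduce to m^2 / (s^2 * K); a valid unit for specific heat capacity would be e.g. J/(kg·K).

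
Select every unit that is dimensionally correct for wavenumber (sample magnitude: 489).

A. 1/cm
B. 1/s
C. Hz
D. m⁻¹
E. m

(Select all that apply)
A, D

wavenumber has SI base units: 1 / m

Checking each option against 1 / m:
  A. 1/cm: ✓ matches
  B. 1/s: ✗ does not match
  C. Hz: ✗ does not match
  D. m⁻¹: ✓ matches
  E. m: ✗ does not match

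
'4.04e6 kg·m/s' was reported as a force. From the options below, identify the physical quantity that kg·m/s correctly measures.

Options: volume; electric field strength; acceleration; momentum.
momentum

force should have units dimensionally equivalent to kg * m / s^2 (e.g. N).
The given unit 'kg·m/s' reduces to kg * m / s. Of the listed options, that is the dimensionality of momentum.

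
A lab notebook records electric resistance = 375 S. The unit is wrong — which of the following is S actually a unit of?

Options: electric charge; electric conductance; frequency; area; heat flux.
electric conductance

electric resistance should have units dimensionally equivalent to kg * m^2 / (A^2 * s^3) (e.g. Ω).
The given unit 'S' reduces to A^2 * s^3 / (kg * m^2). Of the listed options, that is the dimensionality of electric conductance.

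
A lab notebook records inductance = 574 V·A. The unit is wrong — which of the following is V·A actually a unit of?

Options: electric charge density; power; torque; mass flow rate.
power

inductance should have units dimensionally equivalent to kg * m^2 / (A^2 * s^2) (e.g. H).
The given unit 'V·A' reduces to kg * m^2 / s^3. Of the listed options, that is the dimensionality of power.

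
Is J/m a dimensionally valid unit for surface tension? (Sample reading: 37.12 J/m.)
No

surface tension has SI base units: kg / s^2
J/m does NOT reduce to kg / s^2; a valid unit for surface tension would be e.g. N/m.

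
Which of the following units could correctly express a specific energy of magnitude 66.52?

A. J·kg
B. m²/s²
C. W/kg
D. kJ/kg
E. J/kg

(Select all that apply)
B, D, E

specific energy has SI base units: m^2 / s^2

Checking each option against m^2 / s^2:
  A. J·kg: ✗ does not match
  B. m²/s²: ✓ matches
  C. W/kg: ✗ does not match
  D. kJ/kg: ✓ matches
  E. J/kg: ✓ matches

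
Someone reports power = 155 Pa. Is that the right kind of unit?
No

power has SI base units: kg * m^2 / s^3
Pa does NOT reduce to kg * m^2 / s^3; a valid unit for power would be e.g. W.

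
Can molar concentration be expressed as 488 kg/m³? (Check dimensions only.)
No

molar concentration has SI base units: mol / m^3
kg/m³ does NOT reduce to mol / m^3; a valid unit for molar concentration would be e.g. mol/m³.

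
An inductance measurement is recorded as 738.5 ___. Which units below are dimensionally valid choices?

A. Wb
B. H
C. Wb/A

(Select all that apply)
B, C

inductance has SI base units: kg * m^2 / (A^2 * s^2)

Checking each option against kg * m^2 / (A^2 * s^2):
  A. Wb: ✗ does not match
  B. H: ✓ matches
  C. Wb/A: ✓ matches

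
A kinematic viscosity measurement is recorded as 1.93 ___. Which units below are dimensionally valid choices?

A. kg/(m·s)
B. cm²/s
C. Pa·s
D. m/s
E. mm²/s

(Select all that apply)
B, E

kinematic viscosity has SI base units: m^2 / s

Checking each option against m^2 / s:
  A. kg/(m·s): ✗ does not match
  B. cm²/s: ✓ matches
  C. Pa·s: ✗ does not match
  D. m/s: ✗ does not match
  E. mm²/s: ✓ matches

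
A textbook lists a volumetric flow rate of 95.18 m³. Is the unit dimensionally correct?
No

volumetric flow rate has SI base units: m^3 / s
m³ does NOT reduce to m^3 / s; a valid unit for volumetric flow rate would be e.g. m³/s.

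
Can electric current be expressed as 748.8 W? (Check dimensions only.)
No

electric current has SI base units: A
W does NOT reduce to A; a valid unit for electric current would be e.g. A.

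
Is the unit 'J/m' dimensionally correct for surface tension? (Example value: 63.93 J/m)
No

surface tension has SI base units: kg / s^2
J/m does NOT reduce to kg / s^2; a valid unit for surface tension would be e.g. N/m.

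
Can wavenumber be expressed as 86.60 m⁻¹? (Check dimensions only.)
Yes

wavenumber has SI base units: 1 / m
m⁻¹ reduces to the same SI base units, so it is a valid unit for wavenumber.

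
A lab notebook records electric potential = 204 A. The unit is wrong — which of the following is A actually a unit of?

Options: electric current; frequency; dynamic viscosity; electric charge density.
electric current

electric potential should have units dimensionally equivalent to kg * m^2 / (A * s^3) (e.g. V).
The given unit 'A' reduces to A. Of the listed options, that is the dimensionality of electric current.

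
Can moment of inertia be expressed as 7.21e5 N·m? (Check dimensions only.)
No

moment of inertia has SI base units: kg * m^2
N·m does NOT reduce to kg * m^2; a valid unit for moment of inertia would be e.g. kg·m².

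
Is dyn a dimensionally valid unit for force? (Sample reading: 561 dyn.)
Yes

force has SI base units: kg * m / s^2
dyn reduces to the same SI base units, so it is a valid unit for force.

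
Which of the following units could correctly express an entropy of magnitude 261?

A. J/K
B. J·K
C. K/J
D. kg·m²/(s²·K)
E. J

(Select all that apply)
A, D

entropy has SI base units: kg * m^2 / (s^2 * K)

Checking each option against kg * m^2 / (s^2 * K):
  A. J/K: ✓ matches
  B. J·K: ✗ does not match
  C. K/J: ✗ does not match
  D. kg·m²/(s²·K): ✓ matches
  E. J: ✗ does not match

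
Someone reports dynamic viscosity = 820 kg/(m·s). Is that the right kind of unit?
Yes

dynamic viscosity has SI base units: kg / (m * s)
kg/(m·s) reduces to the same SI base units, so it is a valid unit for dynamic viscosity.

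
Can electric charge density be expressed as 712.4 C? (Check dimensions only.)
No

electric charge density has SI base units: A * s / m^3
C does NOT reduce to A * s / m^3; a valid unit for electric charge density would be e.g. C/m³.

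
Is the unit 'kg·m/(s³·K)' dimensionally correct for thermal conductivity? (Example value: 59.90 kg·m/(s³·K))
Yes

thermal conductivity has SI base units: kg * m / (s^3 * K)
kg·m/(s³·K) reduces to the same SI base units, so it is a valid unit for thermal conductivity.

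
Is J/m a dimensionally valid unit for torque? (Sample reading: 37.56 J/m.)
No

torque has SI base units: kg * m^2 / s^2
J/m does NOT reduce to kg * m^2 / s^2; a valid unit for torque would be e.g. N·m.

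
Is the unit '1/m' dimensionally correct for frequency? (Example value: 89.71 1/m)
No

frequency has SI base units: 1 / s
1/m does NOT reduce to 1 / s; a valid unit for frequency would be e.g. Hz.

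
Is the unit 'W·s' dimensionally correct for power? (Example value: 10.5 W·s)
No

power has SI base units: kg * m^2 / s^3
W·s does NOT reduce to kg * m^2 / s^3; a valid unit for power would be e.g. W.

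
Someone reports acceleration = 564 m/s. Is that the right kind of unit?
No

acceleration has SI base units: m / s^2
m/s does NOT reduce to m / s^2; a valid unit for acceleration would be e.g. m/s².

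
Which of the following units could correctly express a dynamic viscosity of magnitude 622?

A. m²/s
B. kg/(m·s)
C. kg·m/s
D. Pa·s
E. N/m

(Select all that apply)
B, D

dynamic viscosity has SI base units: kg / (m * s)

Checking each option against kg / (m * s):
  A. m²/s: ✗ does not match
  B. kg/(m·s): ✓ matches
  C. kg·m/s: ✗ does not match
  D. Pa·s: ✓ matches
  E. N/m: ✗ does not match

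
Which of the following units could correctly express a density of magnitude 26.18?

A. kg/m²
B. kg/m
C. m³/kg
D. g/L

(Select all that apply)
D

density has SI base units: kg / m^3

Checking each option against kg / m^3:
  A. kg/m²: ✗ does not match
  B. kg/m: ✗ does not match
  C. m³/kg: ✗ does not match
  D. g/L: ✓ matches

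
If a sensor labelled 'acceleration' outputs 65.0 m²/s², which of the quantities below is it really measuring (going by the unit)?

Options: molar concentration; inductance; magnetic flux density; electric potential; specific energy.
specific energy

acceleration should have units dimensionally equivalent to m / s^2 (e.g. m/s²).
The given unit 'm²/s²' reduces to m^2 / s^2. Of the listed options, that is the dimensionality of specific energy.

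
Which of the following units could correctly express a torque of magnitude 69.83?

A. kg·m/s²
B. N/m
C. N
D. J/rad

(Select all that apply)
D

torque has SI base units: kg * m^2 / s^2

Checking each option against kg * m^2 / s^2:
  A. kg·m/s²: ✗ does not match
  B. N/m: ✗ does not match
  C. N: ✗ does not match
  D. J/rad: ✓ matches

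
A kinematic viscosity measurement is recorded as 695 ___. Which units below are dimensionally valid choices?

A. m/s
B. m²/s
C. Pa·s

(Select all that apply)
B

kinematic viscosity has SI base units: m^2 / s

Checking each option against m^2 / s:
  A. m/s: ✗ does not match
  B. m²/s: ✓ matches
  C. Pa·s: ✗ does not match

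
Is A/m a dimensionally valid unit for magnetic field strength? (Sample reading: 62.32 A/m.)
Yes

magnetic field strength has SI base units: A / m
A/m reduces to the same SI base units, so it is a valid unit for magnetic field strength.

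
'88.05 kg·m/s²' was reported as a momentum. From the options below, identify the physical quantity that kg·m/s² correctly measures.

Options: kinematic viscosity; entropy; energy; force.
force

momentum should have units dimensionally equivalent to kg * m / s (e.g. kg·m/s).
The given unit 'kg·m/s²' reduces to kg * m / s^2. Of the listed options, that is the dimensionality of force.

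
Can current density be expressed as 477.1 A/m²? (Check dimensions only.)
Yes

current density has SI base units: A / m^2
A/m² reduces to the same SI base units, so it is a valid unit for current density.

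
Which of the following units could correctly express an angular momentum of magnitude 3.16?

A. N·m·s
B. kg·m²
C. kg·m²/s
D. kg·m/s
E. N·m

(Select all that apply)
A, C

angular momentum has SI base units: kg * m^2 / s

Checking each option against kg * m^2 / s:
  A. N·m·s: ✓ matches
  B. kg·m²: ✗ does not match
  C. kg·m²/s: ✓ matches
  D. kg·m/s: ✗ does not match
  E. N·m: ✗ does not match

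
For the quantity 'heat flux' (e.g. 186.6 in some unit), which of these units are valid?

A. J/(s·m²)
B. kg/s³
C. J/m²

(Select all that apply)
A, B

heat flux has SI base units: kg / s^3

Checking each option against kg / s^3:
  A. J/(s·m²): ✓ matches
  B. kg/s³: ✓ matches
  C. J/m²: ✗ does not match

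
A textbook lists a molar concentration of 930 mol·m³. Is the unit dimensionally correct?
No

molar concentration has SI base units: mol / m^3
mol·m³ does NOT reduce to mol / m^3; a valid unit for molar concentration would be e.g. mol/m³.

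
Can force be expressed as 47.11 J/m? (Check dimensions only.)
Yes

force has SI base units: kg * m / s^2
J/m reduces to the same SI base units, so it is a valid unit for force.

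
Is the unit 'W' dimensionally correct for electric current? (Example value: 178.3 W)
No

electric current has SI base units: A
W does NOT reduce to A; a valid unit for electric current would be e.g. A.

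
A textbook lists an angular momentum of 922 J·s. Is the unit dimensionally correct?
Yes

angular momentum has SI base units: kg * m^2 / s
J·s reduces to the same SI base units, so it is a valid unit for angular momentum.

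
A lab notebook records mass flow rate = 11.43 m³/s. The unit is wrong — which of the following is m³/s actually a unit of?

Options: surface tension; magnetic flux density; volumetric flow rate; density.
volumetric flow rate

mass flow rate should have units dimensionally equivalent to kg / s (e.g. kg/s).
The given unit 'm³/s' reduces to m^3 / s. Of the listed options, that is the dimensionality of volumetric flow rate.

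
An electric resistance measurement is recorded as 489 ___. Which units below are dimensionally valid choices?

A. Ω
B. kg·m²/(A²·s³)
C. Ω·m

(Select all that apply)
A, B

electric resistance has SI base units: kg * m^2 / (A^2 * s^3)

Checking each option against kg * m^2 / (A^2 * s^3):
  A. Ω: ✓ matches
  B. kg·m²/(A²·s³): ✓ matches
  C. Ω·m: ✗ does not match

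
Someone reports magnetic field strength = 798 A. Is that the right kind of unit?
No

magnetic field strength has SI base units: A / m
A does NOT reduce to A / m; a valid unit for magnetic field strength would be e.g. A/m.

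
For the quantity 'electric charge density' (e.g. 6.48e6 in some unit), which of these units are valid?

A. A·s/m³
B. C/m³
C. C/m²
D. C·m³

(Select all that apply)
A, B

electric charge density has SI base units: A * s / m^3

Checking each option against A * s / m^3:
  A. A·s/m³: ✓ matches
  B. C/m³: ✓ matches
  C. C/m²: ✗ does not match
  D. C·m³: ✗ does not match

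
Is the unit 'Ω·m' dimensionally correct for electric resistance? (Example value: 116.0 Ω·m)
No

electric resistance has SI base units: kg * m^2 / (A^2 * s^3)
Ω·m does NOT reduce to kg * m^2 / (A^2 * s^3); a valid unit for electric resistance would be e.g. Ω.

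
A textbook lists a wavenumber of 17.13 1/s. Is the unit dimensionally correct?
No

wavenumber has SI base units: 1 / m
1/s does NOT reduce to 1 / m; a valid unit for wavenumber would be e.g. 1/m.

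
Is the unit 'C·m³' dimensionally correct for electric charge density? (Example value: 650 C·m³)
No

electric charge density has SI base units: A * s / m^3
C·m³ does NOT reduce to A * s / m^3; a valid unit for electric charge density would be e.g. C/m³.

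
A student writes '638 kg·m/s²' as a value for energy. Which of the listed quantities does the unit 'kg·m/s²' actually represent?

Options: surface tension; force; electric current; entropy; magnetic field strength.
force

energy should have units dimensionally equivalent to kg * m^2 / s^2 (e.g. J).
The given unit 'kg·m/s²' reduces to kg * m / s^2. Of the listed options, that is the dimensionality of force.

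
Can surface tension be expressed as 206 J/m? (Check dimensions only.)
No

surface tension has SI base units: kg / s^2
J/m does NOT reduce to kg / s^2; a valid unit for surface tension would be e.g. N/m.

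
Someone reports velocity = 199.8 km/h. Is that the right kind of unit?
Yes

velocity has SI base units: m / s
km/h reduces to the same SI base units, so it is a valid unit for velocity.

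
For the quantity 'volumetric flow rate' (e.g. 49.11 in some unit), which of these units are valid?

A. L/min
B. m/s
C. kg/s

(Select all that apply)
A

volumetric flow rate has SI base units: m^3 / s

Checking each option against m^3 / s:
  A. L/min: ✓ matches
  B. m/s: ✗ does not match
  C. kg/s: ✗ does not match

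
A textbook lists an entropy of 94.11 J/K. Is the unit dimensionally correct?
Yes

entropy has SI base units: kg * m^2 / (s^2 * K)
J/K reduces to the same SI base units, so it is a valid unit for entropy.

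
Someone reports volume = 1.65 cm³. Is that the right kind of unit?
Yes

volume has SI base units: m^3
cm³ reduces to the same SI base units, so it is a valid unit for volume.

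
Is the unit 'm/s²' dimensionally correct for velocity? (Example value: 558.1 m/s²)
No

velocity has SI base units: m / s
m/s² does NOT reduce to m / s; a valid unit for velocity would be e.g. m/s.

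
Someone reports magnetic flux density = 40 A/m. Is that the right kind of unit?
No

magnetic flux density has SI base units: kg / (A * s^2)
A/m does NOT reduce to kg / (A * s^2); a valid unit for magnetic flux density would be e.g. T.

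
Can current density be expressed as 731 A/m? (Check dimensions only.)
No

current density has SI base units: A / m^2
A/m does NOT reduce to A / m^2; a valid unit for current density would be e.g. A/m².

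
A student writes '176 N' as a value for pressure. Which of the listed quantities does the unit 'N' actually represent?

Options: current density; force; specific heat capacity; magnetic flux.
force

pressure should have units dimensionally equivalent to kg / (m * s^2) (e.g. Pa).
The given unit 'N' reduces to kg * m / s^2. Of the listed options, that is the dimensionality of force.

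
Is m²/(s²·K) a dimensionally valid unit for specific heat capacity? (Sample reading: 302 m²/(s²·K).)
Yes

specific heat capacity has SI base units: m^2 / (s^2 * K)
m²/(s²·K) reduces to the same SI base units, so it is a valid unit for specific heat capacity.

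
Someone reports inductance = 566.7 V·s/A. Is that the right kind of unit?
Yes

inductance has SI base units: kg * m^2 / (A^2 * s^2)
V·s/A reduces to the same SI base units, so it is a valid unit for inductance.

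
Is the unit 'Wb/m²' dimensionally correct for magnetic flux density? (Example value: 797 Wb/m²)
Yes

magnetic flux density has SI base units: kg / (A * s^2)
Wb/m² reduces to the same SI base units, so it is a valid unit for magnetic flux density.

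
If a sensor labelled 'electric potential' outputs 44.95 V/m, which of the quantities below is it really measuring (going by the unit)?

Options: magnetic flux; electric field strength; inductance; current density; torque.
electric field strength

electric potential should have units dimensionally equivalent to kg * m^2 / (A * s^3) (e.g. V).
The given unit 'V/m' reduces to kg * m / (A * s^3). Of the listed options, that is the dimensionality of electric field strength.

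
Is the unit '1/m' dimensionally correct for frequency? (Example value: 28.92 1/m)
No

frequency has SI base units: 1 / s
1/m does NOT reduce to 1 / s; a valid unit for frequency would be e.g. Hz.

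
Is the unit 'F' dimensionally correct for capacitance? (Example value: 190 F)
Yes

capacitance has SI base units: A^2 * s^4 / (kg * m^2)
F reduces to the same SI base units, so it is a valid unit for capacitance.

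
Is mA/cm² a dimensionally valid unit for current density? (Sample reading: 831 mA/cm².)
Yes

current density has SI base units: A / m^2
mA/cm² reduces to the same SI base units, so it is a valid unit for current density.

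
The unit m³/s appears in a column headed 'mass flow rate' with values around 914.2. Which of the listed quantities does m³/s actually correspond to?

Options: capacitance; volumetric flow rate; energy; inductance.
volumetric flow rate

mass flow rate should have units dimensionally equivalent to kg / s (e.g. kg/s).
The given unit 'm³/s' reduces to m^3 / s. Of the listed options, that is the dimensionality of volumetric flow rate.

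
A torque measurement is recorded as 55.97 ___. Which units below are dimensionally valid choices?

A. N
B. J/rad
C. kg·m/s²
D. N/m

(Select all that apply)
B

torque has SI base units: kg * m^2 / s^2

Checking each option against kg * m^2 / s^2:
  A. N: ✗ does not match
  B. J/rad: ✓ matches
  C. kg·m/s²: ✗ does not match
  D. N/m: ✗ does not match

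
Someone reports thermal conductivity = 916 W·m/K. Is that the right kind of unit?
No

thermal conductivity has SI base units: kg * m / (s^3 * K)
W·m/K does NOT reduce to kg * m / (s^3 * K); a valid unit for thermal conductivity would be e.g. W/(m·K).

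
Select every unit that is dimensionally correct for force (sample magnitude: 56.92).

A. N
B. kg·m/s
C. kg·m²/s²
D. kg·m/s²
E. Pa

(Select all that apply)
A, D

force has SI base units: kg * m / s^2

Checking each option against kg * m / s^2:
  A. N: ✓ matches
  B. kg·m/s: ✗ does not match
  C. kg·m²/s²: ✗ does not match
  D. kg·m/s²: ✓ matches
  E. Pa: ✗ does not match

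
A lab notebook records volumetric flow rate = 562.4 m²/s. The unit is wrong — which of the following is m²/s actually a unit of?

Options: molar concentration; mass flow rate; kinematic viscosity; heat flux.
kinematic viscosity

volumetric flow rate should have units dimensionally equivalent to m^3 / s (e.g. m³/s).
The given unit 'm²/s' reduces to m^2 / s. Of the listed options, that is the dimensionality of kinematic viscosity.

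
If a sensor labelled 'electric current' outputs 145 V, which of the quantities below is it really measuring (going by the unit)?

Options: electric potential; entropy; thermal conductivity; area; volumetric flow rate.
electric potential

electric current should have units dimensionally equivalent to A (e.g. A).
The given unit 'V' reduces to kg * m^2 / (A * s^3). Of the listed options, that is the dimensionality of electric potential.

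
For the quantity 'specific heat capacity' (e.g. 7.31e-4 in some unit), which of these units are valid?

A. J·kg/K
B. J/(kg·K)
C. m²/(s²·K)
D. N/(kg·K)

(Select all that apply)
B, C

specific heat capacity has SI base units: m^2 / (s^2 * K)

Checking each option against m^2 / (s^2 * K):
  A. J·kg/K: ✗ does not match
  B. J/(kg·K): ✓ matches
  C. m²/(s²·K): ✓ matches
  D. N/(kg·K): ✗ does not match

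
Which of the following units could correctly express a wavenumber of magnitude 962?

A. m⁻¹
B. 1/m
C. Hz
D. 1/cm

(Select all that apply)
A, B, D

wavenumber has SI base units: 1 / m

Checking each option against 1 / m:
  A. m⁻¹: ✓ matches
  B. 1/m: ✓ matches
  C. Hz: ✗ does not match
  D. 1/cm: ✓ matches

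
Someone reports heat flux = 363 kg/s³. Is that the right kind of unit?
Yes

heat flux has SI base units: kg / s^3
kg/s³ reduces to the same SI base units, so it is a valid unit for heat flux.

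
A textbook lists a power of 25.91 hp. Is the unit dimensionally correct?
Yes

power has SI base units: kg * m^2 / s^3
hp reduces to the same SI base units, so it is a valid unit for power.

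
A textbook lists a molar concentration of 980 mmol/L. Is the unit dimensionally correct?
Yes

molar concentration has SI base units: mol / m^3
mmol/L reduces to the same SI base units, so it is a valid unit for molar concentration.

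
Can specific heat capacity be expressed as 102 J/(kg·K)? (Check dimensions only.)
Yes

specific heat capacity has SI base units: m^2 / (s^2 * K)
J/(kg·K) reduces to the same SI base units, so it is a valid unit for specific heat capacity.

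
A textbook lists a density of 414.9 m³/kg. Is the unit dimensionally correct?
No

density has SI base units: kg / m^3
m³/kg does NOT reduce to kg / m^3; a valid unit for density would be e.g. kg/m³.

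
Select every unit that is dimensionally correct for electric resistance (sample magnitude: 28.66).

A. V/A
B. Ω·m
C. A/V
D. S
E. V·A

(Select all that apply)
A

electric resistance has SI base units: kg * m^2 / (A^2 * s^3)

Checking each option against kg * m^2 / (A^2 * s^3):
  A. V/A: ✓ matches
  B. Ω·m: ✗ does not match
  C. A/V: ✗ does not match
  D. S: ✗ does not match
  E. V·A: ✗ does not match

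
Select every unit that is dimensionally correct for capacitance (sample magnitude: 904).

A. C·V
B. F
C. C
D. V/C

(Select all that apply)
B

capacitance has SI base units: A^2 * s^4 / (kg * m^2)

Checking each option against A^2 * s^4 / (kg * m^2):
  A. C·V: ✗ does not match
  B. F: ✓ matches
  C. C: ✗ does not match
  D. V/C: ✗ does not match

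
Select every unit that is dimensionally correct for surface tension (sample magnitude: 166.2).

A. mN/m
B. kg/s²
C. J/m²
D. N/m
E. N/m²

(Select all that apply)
A, B, C, D

surface tension has SI base units: kg / s^2

Checking each option against kg / s^2:
  A. mN/m: ✓ matches
  B. kg/s²: ✓ matches
  C. J/m²: ✓ matches
  D. N/m: ✓ matches
  E. N/m²: ✗ does not match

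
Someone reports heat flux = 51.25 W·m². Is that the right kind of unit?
No

heat flux has SI base units: kg / s^3
W·m² does NOT reduce to kg / s^3; a valid unit for heat flux would be e.g. W/m².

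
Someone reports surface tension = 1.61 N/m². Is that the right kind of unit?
No

surface tension has SI base units: kg / s^2
N/m² does NOT reduce to kg / s^2; a valid unit for surface tension would be e.g. N/m.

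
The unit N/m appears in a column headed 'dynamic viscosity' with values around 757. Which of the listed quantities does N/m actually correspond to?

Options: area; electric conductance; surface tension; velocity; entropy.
surface tension

dynamic viscosity should have units dimensionally equivalent to kg / (m * s) (e.g. Pa·s).
The given unit 'N/m' reduces to kg / s^2. Of the listed options, that is the dimensionality of surface tension.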